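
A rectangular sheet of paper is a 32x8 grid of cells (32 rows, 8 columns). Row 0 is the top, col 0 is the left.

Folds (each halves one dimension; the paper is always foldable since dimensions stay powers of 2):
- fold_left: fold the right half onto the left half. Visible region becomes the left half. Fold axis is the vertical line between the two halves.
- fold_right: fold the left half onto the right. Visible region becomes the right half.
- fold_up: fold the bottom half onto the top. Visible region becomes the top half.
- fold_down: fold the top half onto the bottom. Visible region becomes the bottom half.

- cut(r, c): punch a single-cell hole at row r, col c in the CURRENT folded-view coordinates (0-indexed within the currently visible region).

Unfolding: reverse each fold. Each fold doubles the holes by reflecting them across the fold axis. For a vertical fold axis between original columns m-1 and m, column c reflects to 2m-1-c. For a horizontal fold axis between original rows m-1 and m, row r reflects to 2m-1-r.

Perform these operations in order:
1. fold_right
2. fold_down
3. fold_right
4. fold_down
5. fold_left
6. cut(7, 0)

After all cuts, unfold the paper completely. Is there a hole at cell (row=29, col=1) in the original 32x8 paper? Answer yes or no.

Op 1 fold_right: fold axis v@4; visible region now rows[0,32) x cols[4,8) = 32x4
Op 2 fold_down: fold axis h@16; visible region now rows[16,32) x cols[4,8) = 16x4
Op 3 fold_right: fold axis v@6; visible region now rows[16,32) x cols[6,8) = 16x2
Op 4 fold_down: fold axis h@24; visible region now rows[24,32) x cols[6,8) = 8x2
Op 5 fold_left: fold axis v@7; visible region now rows[24,32) x cols[6,7) = 8x1
Op 6 cut(7, 0): punch at orig (31,6); cuts so far [(31, 6)]; region rows[24,32) x cols[6,7) = 8x1
Unfold 1 (reflect across v@7): 2 holes -> [(31, 6), (31, 7)]
Unfold 2 (reflect across h@24): 4 holes -> [(16, 6), (16, 7), (31, 6), (31, 7)]
Unfold 3 (reflect across v@6): 8 holes -> [(16, 4), (16, 5), (16, 6), (16, 7), (31, 4), (31, 5), (31, 6), (31, 7)]
Unfold 4 (reflect across h@16): 16 holes -> [(0, 4), (0, 5), (0, 6), (0, 7), (15, 4), (15, 5), (15, 6), (15, 7), (16, 4), (16, 5), (16, 6), (16, 7), (31, 4), (31, 5), (31, 6), (31, 7)]
Unfold 5 (reflect across v@4): 32 holes -> [(0, 0), (0, 1), (0, 2), (0, 3), (0, 4), (0, 5), (0, 6), (0, 7), (15, 0), (15, 1), (15, 2), (15, 3), (15, 4), (15, 5), (15, 6), (15, 7), (16, 0), (16, 1), (16, 2), (16, 3), (16, 4), (16, 5), (16, 6), (16, 7), (31, 0), (31, 1), (31, 2), (31, 3), (31, 4), (31, 5), (31, 6), (31, 7)]
Holes: [(0, 0), (0, 1), (0, 2), (0, 3), (0, 4), (0, 5), (0, 6), (0, 7), (15, 0), (15, 1), (15, 2), (15, 3), (15, 4), (15, 5), (15, 6), (15, 7), (16, 0), (16, 1), (16, 2), (16, 3), (16, 4), (16, 5), (16, 6), (16, 7), (31, 0), (31, 1), (31, 2), (31, 3), (31, 4), (31, 5), (31, 6), (31, 7)]

Answer: no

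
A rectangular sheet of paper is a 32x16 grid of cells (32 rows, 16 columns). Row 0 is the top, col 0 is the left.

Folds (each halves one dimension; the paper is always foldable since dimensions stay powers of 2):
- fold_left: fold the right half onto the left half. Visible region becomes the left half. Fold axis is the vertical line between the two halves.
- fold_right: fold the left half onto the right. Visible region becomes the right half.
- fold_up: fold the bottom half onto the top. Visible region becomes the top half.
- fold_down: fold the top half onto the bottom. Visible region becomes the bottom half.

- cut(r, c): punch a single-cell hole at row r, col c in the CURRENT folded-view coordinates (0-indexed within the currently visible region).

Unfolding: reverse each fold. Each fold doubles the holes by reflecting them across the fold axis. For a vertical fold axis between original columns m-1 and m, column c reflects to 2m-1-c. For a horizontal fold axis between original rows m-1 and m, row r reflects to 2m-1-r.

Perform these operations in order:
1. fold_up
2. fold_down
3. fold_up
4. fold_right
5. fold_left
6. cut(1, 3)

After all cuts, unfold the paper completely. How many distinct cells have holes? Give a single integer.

Answer: 32

Derivation:
Op 1 fold_up: fold axis h@16; visible region now rows[0,16) x cols[0,16) = 16x16
Op 2 fold_down: fold axis h@8; visible region now rows[8,16) x cols[0,16) = 8x16
Op 3 fold_up: fold axis h@12; visible region now rows[8,12) x cols[0,16) = 4x16
Op 4 fold_right: fold axis v@8; visible region now rows[8,12) x cols[8,16) = 4x8
Op 5 fold_left: fold axis v@12; visible region now rows[8,12) x cols[8,12) = 4x4
Op 6 cut(1, 3): punch at orig (9,11); cuts so far [(9, 11)]; region rows[8,12) x cols[8,12) = 4x4
Unfold 1 (reflect across v@12): 2 holes -> [(9, 11), (9, 12)]
Unfold 2 (reflect across v@8): 4 holes -> [(9, 3), (9, 4), (9, 11), (9, 12)]
Unfold 3 (reflect across h@12): 8 holes -> [(9, 3), (9, 4), (9, 11), (9, 12), (14, 3), (14, 4), (14, 11), (14, 12)]
Unfold 4 (reflect across h@8): 16 holes -> [(1, 3), (1, 4), (1, 11), (1, 12), (6, 3), (6, 4), (6, 11), (6, 12), (9, 3), (9, 4), (9, 11), (9, 12), (14, 3), (14, 4), (14, 11), (14, 12)]
Unfold 5 (reflect across h@16): 32 holes -> [(1, 3), (1, 4), (1, 11), (1, 12), (6, 3), (6, 4), (6, 11), (6, 12), (9, 3), (9, 4), (9, 11), (9, 12), (14, 3), (14, 4), (14, 11), (14, 12), (17, 3), (17, 4), (17, 11), (17, 12), (22, 3), (22, 4), (22, 11), (22, 12), (25, 3), (25, 4), (25, 11), (25, 12), (30, 3), (30, 4), (30, 11), (30, 12)]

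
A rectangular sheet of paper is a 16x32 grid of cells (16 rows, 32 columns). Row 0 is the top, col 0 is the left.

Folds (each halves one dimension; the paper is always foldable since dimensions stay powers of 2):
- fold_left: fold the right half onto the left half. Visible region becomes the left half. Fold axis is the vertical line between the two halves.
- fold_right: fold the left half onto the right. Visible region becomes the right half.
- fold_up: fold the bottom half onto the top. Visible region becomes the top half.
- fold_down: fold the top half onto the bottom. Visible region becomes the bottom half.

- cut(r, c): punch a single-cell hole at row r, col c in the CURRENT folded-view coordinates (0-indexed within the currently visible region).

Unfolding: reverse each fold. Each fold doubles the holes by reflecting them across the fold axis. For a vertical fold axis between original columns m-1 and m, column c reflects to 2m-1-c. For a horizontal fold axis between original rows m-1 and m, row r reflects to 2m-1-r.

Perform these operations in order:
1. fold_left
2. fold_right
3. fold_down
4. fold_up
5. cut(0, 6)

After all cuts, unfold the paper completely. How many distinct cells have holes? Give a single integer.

Answer: 16

Derivation:
Op 1 fold_left: fold axis v@16; visible region now rows[0,16) x cols[0,16) = 16x16
Op 2 fold_right: fold axis v@8; visible region now rows[0,16) x cols[8,16) = 16x8
Op 3 fold_down: fold axis h@8; visible region now rows[8,16) x cols[8,16) = 8x8
Op 4 fold_up: fold axis h@12; visible region now rows[8,12) x cols[8,16) = 4x8
Op 5 cut(0, 6): punch at orig (8,14); cuts so far [(8, 14)]; region rows[8,12) x cols[8,16) = 4x8
Unfold 1 (reflect across h@12): 2 holes -> [(8, 14), (15, 14)]
Unfold 2 (reflect across h@8): 4 holes -> [(0, 14), (7, 14), (8, 14), (15, 14)]
Unfold 3 (reflect across v@8): 8 holes -> [(0, 1), (0, 14), (7, 1), (7, 14), (8, 1), (8, 14), (15, 1), (15, 14)]
Unfold 4 (reflect across v@16): 16 holes -> [(0, 1), (0, 14), (0, 17), (0, 30), (7, 1), (7, 14), (7, 17), (7, 30), (8, 1), (8, 14), (8, 17), (8, 30), (15, 1), (15, 14), (15, 17), (15, 30)]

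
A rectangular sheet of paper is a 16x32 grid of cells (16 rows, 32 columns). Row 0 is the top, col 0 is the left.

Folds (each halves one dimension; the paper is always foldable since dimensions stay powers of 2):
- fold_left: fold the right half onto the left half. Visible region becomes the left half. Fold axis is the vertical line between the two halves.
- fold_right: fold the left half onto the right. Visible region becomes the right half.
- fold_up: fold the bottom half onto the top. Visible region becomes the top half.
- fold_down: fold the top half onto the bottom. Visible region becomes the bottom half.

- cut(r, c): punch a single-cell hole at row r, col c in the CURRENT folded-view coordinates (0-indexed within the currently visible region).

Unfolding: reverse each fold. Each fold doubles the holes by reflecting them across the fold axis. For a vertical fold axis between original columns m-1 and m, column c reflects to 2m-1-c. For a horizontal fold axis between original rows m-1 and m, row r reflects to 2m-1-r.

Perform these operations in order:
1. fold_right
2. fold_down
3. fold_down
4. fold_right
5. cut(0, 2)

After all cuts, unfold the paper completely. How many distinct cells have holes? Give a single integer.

Op 1 fold_right: fold axis v@16; visible region now rows[0,16) x cols[16,32) = 16x16
Op 2 fold_down: fold axis h@8; visible region now rows[8,16) x cols[16,32) = 8x16
Op 3 fold_down: fold axis h@12; visible region now rows[12,16) x cols[16,32) = 4x16
Op 4 fold_right: fold axis v@24; visible region now rows[12,16) x cols[24,32) = 4x8
Op 5 cut(0, 2): punch at orig (12,26); cuts so far [(12, 26)]; region rows[12,16) x cols[24,32) = 4x8
Unfold 1 (reflect across v@24): 2 holes -> [(12, 21), (12, 26)]
Unfold 2 (reflect across h@12): 4 holes -> [(11, 21), (11, 26), (12, 21), (12, 26)]
Unfold 3 (reflect across h@8): 8 holes -> [(3, 21), (3, 26), (4, 21), (4, 26), (11, 21), (11, 26), (12, 21), (12, 26)]
Unfold 4 (reflect across v@16): 16 holes -> [(3, 5), (3, 10), (3, 21), (3, 26), (4, 5), (4, 10), (4, 21), (4, 26), (11, 5), (11, 10), (11, 21), (11, 26), (12, 5), (12, 10), (12, 21), (12, 26)]

Answer: 16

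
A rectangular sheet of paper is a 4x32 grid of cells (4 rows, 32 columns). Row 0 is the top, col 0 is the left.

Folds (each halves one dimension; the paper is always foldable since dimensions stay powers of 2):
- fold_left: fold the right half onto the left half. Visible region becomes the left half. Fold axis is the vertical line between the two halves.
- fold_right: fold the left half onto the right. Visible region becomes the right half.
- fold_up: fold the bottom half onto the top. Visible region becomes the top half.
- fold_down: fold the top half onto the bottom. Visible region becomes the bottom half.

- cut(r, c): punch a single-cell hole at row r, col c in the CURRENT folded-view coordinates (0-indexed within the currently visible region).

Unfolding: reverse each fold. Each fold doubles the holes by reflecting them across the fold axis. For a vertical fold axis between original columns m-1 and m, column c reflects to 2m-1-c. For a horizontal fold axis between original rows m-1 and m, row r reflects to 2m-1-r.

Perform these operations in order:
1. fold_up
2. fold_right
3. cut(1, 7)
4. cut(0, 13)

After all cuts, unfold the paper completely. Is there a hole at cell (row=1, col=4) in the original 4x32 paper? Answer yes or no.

Op 1 fold_up: fold axis h@2; visible region now rows[0,2) x cols[0,32) = 2x32
Op 2 fold_right: fold axis v@16; visible region now rows[0,2) x cols[16,32) = 2x16
Op 3 cut(1, 7): punch at orig (1,23); cuts so far [(1, 23)]; region rows[0,2) x cols[16,32) = 2x16
Op 4 cut(0, 13): punch at orig (0,29); cuts so far [(0, 29), (1, 23)]; region rows[0,2) x cols[16,32) = 2x16
Unfold 1 (reflect across v@16): 4 holes -> [(0, 2), (0, 29), (1, 8), (1, 23)]
Unfold 2 (reflect across h@2): 8 holes -> [(0, 2), (0, 29), (1, 8), (1, 23), (2, 8), (2, 23), (3, 2), (3, 29)]
Holes: [(0, 2), (0, 29), (1, 8), (1, 23), (2, 8), (2, 23), (3, 2), (3, 29)]

Answer: no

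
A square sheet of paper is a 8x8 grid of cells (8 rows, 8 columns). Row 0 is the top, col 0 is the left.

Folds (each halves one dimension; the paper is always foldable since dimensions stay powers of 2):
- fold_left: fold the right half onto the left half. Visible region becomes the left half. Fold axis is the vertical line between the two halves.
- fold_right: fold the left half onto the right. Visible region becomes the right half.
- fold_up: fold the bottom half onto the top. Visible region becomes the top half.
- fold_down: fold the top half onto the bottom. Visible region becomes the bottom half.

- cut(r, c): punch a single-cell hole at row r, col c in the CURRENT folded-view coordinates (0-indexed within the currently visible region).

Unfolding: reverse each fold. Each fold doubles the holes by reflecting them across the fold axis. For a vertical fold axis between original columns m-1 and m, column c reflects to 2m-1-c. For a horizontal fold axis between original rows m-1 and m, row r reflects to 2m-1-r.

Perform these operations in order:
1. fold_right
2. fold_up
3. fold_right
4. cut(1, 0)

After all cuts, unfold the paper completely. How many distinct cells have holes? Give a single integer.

Answer: 8

Derivation:
Op 1 fold_right: fold axis v@4; visible region now rows[0,8) x cols[4,8) = 8x4
Op 2 fold_up: fold axis h@4; visible region now rows[0,4) x cols[4,8) = 4x4
Op 3 fold_right: fold axis v@6; visible region now rows[0,4) x cols[6,8) = 4x2
Op 4 cut(1, 0): punch at orig (1,6); cuts so far [(1, 6)]; region rows[0,4) x cols[6,8) = 4x2
Unfold 1 (reflect across v@6): 2 holes -> [(1, 5), (1, 6)]
Unfold 2 (reflect across h@4): 4 holes -> [(1, 5), (1, 6), (6, 5), (6, 6)]
Unfold 3 (reflect across v@4): 8 holes -> [(1, 1), (1, 2), (1, 5), (1, 6), (6, 1), (6, 2), (6, 5), (6, 6)]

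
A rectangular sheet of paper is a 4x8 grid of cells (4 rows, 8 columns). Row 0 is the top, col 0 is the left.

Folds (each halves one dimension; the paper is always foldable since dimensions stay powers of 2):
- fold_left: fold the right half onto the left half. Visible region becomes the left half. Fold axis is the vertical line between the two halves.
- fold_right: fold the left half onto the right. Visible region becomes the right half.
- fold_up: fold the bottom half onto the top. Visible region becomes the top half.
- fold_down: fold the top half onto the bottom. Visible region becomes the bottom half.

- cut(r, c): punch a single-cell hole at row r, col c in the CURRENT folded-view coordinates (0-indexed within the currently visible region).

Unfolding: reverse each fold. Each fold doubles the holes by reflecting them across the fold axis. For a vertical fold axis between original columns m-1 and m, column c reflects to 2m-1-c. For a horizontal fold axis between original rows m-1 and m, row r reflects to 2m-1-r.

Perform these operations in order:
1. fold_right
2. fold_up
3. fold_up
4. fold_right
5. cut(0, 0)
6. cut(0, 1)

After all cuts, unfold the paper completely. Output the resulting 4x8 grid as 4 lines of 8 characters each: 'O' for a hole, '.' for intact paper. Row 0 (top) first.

Answer: OOOOOOOO
OOOOOOOO
OOOOOOOO
OOOOOOOO

Derivation:
Op 1 fold_right: fold axis v@4; visible region now rows[0,4) x cols[4,8) = 4x4
Op 2 fold_up: fold axis h@2; visible region now rows[0,2) x cols[4,8) = 2x4
Op 3 fold_up: fold axis h@1; visible region now rows[0,1) x cols[4,8) = 1x4
Op 4 fold_right: fold axis v@6; visible region now rows[0,1) x cols[6,8) = 1x2
Op 5 cut(0, 0): punch at orig (0,6); cuts so far [(0, 6)]; region rows[0,1) x cols[6,8) = 1x2
Op 6 cut(0, 1): punch at orig (0,7); cuts so far [(0, 6), (0, 7)]; region rows[0,1) x cols[6,8) = 1x2
Unfold 1 (reflect across v@6): 4 holes -> [(0, 4), (0, 5), (0, 6), (0, 7)]
Unfold 2 (reflect across h@1): 8 holes -> [(0, 4), (0, 5), (0, 6), (0, 7), (1, 4), (1, 5), (1, 6), (1, 7)]
Unfold 3 (reflect across h@2): 16 holes -> [(0, 4), (0, 5), (0, 6), (0, 7), (1, 4), (1, 5), (1, 6), (1, 7), (2, 4), (2, 5), (2, 6), (2, 7), (3, 4), (3, 5), (3, 6), (3, 7)]
Unfold 4 (reflect across v@4): 32 holes -> [(0, 0), (0, 1), (0, 2), (0, 3), (0, 4), (0, 5), (0, 6), (0, 7), (1, 0), (1, 1), (1, 2), (1, 3), (1, 4), (1, 5), (1, 6), (1, 7), (2, 0), (2, 1), (2, 2), (2, 3), (2, 4), (2, 5), (2, 6), (2, 7), (3, 0), (3, 1), (3, 2), (3, 3), (3, 4), (3, 5), (3, 6), (3, 7)]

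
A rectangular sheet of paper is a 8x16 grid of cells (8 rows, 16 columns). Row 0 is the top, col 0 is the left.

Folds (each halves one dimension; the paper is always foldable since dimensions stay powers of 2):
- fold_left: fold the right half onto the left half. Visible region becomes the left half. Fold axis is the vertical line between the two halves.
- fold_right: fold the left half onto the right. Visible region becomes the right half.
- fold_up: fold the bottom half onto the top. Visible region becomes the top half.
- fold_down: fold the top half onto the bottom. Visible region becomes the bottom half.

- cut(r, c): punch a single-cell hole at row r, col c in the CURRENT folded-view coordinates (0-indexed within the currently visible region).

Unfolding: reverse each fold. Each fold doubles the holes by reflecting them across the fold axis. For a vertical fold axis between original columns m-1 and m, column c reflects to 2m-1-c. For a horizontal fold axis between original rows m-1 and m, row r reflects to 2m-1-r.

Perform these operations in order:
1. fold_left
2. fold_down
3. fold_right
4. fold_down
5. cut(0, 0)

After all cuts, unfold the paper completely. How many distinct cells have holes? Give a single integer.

Op 1 fold_left: fold axis v@8; visible region now rows[0,8) x cols[0,8) = 8x8
Op 2 fold_down: fold axis h@4; visible region now rows[4,8) x cols[0,8) = 4x8
Op 3 fold_right: fold axis v@4; visible region now rows[4,8) x cols[4,8) = 4x4
Op 4 fold_down: fold axis h@6; visible region now rows[6,8) x cols[4,8) = 2x4
Op 5 cut(0, 0): punch at orig (6,4); cuts so far [(6, 4)]; region rows[6,8) x cols[4,8) = 2x4
Unfold 1 (reflect across h@6): 2 holes -> [(5, 4), (6, 4)]
Unfold 2 (reflect across v@4): 4 holes -> [(5, 3), (5, 4), (6, 3), (6, 4)]
Unfold 3 (reflect across h@4): 8 holes -> [(1, 3), (1, 4), (2, 3), (2, 4), (5, 3), (5, 4), (6, 3), (6, 4)]
Unfold 4 (reflect across v@8): 16 holes -> [(1, 3), (1, 4), (1, 11), (1, 12), (2, 3), (2, 4), (2, 11), (2, 12), (5, 3), (5, 4), (5, 11), (5, 12), (6, 3), (6, 4), (6, 11), (6, 12)]

Answer: 16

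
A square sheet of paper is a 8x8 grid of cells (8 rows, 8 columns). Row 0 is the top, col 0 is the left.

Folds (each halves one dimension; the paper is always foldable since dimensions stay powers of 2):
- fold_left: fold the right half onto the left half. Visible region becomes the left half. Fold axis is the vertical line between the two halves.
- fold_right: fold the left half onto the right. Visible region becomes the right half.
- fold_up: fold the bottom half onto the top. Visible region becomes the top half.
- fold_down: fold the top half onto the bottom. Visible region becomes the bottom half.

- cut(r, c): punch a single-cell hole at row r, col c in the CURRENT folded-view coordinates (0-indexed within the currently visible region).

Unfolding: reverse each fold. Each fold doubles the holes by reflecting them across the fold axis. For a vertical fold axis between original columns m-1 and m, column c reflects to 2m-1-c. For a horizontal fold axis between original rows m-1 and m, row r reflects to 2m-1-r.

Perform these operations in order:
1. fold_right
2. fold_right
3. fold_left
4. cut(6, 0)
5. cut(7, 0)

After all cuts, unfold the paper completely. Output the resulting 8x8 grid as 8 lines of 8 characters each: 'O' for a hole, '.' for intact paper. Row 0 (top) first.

Op 1 fold_right: fold axis v@4; visible region now rows[0,8) x cols[4,8) = 8x4
Op 2 fold_right: fold axis v@6; visible region now rows[0,8) x cols[6,8) = 8x2
Op 3 fold_left: fold axis v@7; visible region now rows[0,8) x cols[6,7) = 8x1
Op 4 cut(6, 0): punch at orig (6,6); cuts so far [(6, 6)]; region rows[0,8) x cols[6,7) = 8x1
Op 5 cut(7, 0): punch at orig (7,6); cuts so far [(6, 6), (7, 6)]; region rows[0,8) x cols[6,7) = 8x1
Unfold 1 (reflect across v@7): 4 holes -> [(6, 6), (6, 7), (7, 6), (7, 7)]
Unfold 2 (reflect across v@6): 8 holes -> [(6, 4), (6, 5), (6, 6), (6, 7), (7, 4), (7, 5), (7, 6), (7, 7)]
Unfold 3 (reflect across v@4): 16 holes -> [(6, 0), (6, 1), (6, 2), (6, 3), (6, 4), (6, 5), (6, 6), (6, 7), (7, 0), (7, 1), (7, 2), (7, 3), (7, 4), (7, 5), (7, 6), (7, 7)]

Answer: ........
........
........
........
........
........
OOOOOOOO
OOOOOOOO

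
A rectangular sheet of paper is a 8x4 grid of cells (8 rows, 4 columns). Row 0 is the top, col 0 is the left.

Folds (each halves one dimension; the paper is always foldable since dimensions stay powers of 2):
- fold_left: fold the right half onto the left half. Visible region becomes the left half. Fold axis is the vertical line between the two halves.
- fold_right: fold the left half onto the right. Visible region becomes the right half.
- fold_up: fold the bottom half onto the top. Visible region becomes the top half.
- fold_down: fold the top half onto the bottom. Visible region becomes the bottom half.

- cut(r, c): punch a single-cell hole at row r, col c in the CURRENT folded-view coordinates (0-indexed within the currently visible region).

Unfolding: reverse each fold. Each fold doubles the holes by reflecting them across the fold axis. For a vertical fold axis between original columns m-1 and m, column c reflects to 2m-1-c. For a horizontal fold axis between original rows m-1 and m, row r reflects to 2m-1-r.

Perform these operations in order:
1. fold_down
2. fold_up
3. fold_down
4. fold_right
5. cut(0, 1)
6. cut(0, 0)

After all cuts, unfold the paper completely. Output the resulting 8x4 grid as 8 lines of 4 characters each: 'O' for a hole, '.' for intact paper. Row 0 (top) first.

Op 1 fold_down: fold axis h@4; visible region now rows[4,8) x cols[0,4) = 4x4
Op 2 fold_up: fold axis h@6; visible region now rows[4,6) x cols[0,4) = 2x4
Op 3 fold_down: fold axis h@5; visible region now rows[5,6) x cols[0,4) = 1x4
Op 4 fold_right: fold axis v@2; visible region now rows[5,6) x cols[2,4) = 1x2
Op 5 cut(0, 1): punch at orig (5,3); cuts so far [(5, 3)]; region rows[5,6) x cols[2,4) = 1x2
Op 6 cut(0, 0): punch at orig (5,2); cuts so far [(5, 2), (5, 3)]; region rows[5,6) x cols[2,4) = 1x2
Unfold 1 (reflect across v@2): 4 holes -> [(5, 0), (5, 1), (5, 2), (5, 3)]
Unfold 2 (reflect across h@5): 8 holes -> [(4, 0), (4, 1), (4, 2), (4, 3), (5, 0), (5, 1), (5, 2), (5, 3)]
Unfold 3 (reflect across h@6): 16 holes -> [(4, 0), (4, 1), (4, 2), (4, 3), (5, 0), (5, 1), (5, 2), (5, 3), (6, 0), (6, 1), (6, 2), (6, 3), (7, 0), (7, 1), (7, 2), (7, 3)]
Unfold 4 (reflect across h@4): 32 holes -> [(0, 0), (0, 1), (0, 2), (0, 3), (1, 0), (1, 1), (1, 2), (1, 3), (2, 0), (2, 1), (2, 2), (2, 3), (3, 0), (3, 1), (3, 2), (3, 3), (4, 0), (4, 1), (4, 2), (4, 3), (5, 0), (5, 1), (5, 2), (5, 3), (6, 0), (6, 1), (6, 2), (6, 3), (7, 0), (7, 1), (7, 2), (7, 3)]

Answer: OOOO
OOOO
OOOO
OOOO
OOOO
OOOO
OOOO
OOOO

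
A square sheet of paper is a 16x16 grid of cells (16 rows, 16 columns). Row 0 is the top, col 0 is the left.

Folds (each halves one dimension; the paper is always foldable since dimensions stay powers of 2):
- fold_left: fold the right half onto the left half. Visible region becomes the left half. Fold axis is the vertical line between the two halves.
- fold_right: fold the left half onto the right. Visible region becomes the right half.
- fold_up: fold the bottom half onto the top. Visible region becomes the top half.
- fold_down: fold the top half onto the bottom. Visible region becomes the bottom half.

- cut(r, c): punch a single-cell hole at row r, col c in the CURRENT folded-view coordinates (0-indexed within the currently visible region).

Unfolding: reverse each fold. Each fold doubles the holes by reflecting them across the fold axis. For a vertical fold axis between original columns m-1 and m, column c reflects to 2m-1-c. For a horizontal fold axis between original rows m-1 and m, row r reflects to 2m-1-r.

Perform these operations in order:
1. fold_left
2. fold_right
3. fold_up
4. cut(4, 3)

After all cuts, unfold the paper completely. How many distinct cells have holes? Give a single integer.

Op 1 fold_left: fold axis v@8; visible region now rows[0,16) x cols[0,8) = 16x8
Op 2 fold_right: fold axis v@4; visible region now rows[0,16) x cols[4,8) = 16x4
Op 3 fold_up: fold axis h@8; visible region now rows[0,8) x cols[4,8) = 8x4
Op 4 cut(4, 3): punch at orig (4,7); cuts so far [(4, 7)]; region rows[0,8) x cols[4,8) = 8x4
Unfold 1 (reflect across h@8): 2 holes -> [(4, 7), (11, 7)]
Unfold 2 (reflect across v@4): 4 holes -> [(4, 0), (4, 7), (11, 0), (11, 7)]
Unfold 3 (reflect across v@8): 8 holes -> [(4, 0), (4, 7), (4, 8), (4, 15), (11, 0), (11, 7), (11, 8), (11, 15)]

Answer: 8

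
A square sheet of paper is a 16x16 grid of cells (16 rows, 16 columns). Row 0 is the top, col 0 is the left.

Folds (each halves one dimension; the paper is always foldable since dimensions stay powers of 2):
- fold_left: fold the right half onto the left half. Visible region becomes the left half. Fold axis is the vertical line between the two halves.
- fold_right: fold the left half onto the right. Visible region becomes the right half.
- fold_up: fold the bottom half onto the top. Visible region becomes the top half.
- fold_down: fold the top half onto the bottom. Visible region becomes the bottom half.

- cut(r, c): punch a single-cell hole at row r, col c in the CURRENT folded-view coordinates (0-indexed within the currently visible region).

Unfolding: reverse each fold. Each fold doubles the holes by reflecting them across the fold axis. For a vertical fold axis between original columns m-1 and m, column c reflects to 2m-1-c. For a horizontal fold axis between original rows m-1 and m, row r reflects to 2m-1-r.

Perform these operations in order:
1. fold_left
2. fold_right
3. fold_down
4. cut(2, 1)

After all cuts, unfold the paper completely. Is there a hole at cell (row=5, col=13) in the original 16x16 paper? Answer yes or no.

Answer: yes

Derivation:
Op 1 fold_left: fold axis v@8; visible region now rows[0,16) x cols[0,8) = 16x8
Op 2 fold_right: fold axis v@4; visible region now rows[0,16) x cols[4,8) = 16x4
Op 3 fold_down: fold axis h@8; visible region now rows[8,16) x cols[4,8) = 8x4
Op 4 cut(2, 1): punch at orig (10,5); cuts so far [(10, 5)]; region rows[8,16) x cols[4,8) = 8x4
Unfold 1 (reflect across h@8): 2 holes -> [(5, 5), (10, 5)]
Unfold 2 (reflect across v@4): 4 holes -> [(5, 2), (5, 5), (10, 2), (10, 5)]
Unfold 3 (reflect across v@8): 8 holes -> [(5, 2), (5, 5), (5, 10), (5, 13), (10, 2), (10, 5), (10, 10), (10, 13)]
Holes: [(5, 2), (5, 5), (5, 10), (5, 13), (10, 2), (10, 5), (10, 10), (10, 13)]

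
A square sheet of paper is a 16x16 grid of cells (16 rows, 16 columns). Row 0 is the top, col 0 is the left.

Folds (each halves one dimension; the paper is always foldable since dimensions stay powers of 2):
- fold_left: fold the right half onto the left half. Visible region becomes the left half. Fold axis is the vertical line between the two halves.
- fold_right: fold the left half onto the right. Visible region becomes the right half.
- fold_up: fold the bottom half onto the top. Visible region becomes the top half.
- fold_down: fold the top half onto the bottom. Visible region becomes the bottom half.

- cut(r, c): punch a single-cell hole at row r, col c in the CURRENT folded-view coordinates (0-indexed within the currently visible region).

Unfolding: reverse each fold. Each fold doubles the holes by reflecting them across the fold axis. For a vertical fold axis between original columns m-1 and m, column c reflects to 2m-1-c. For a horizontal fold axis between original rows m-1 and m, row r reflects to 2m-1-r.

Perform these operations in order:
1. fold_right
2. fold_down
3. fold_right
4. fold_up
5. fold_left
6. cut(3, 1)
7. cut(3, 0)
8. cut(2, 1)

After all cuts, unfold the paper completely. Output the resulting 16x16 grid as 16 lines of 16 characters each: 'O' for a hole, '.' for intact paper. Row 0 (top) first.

Answer: ................
................
.OO..OO..OO..OO.
OOOOOOOOOOOOOOOO
OOOOOOOOOOOOOOOO
.OO..OO..OO..OO.
................
................
................
................
.OO..OO..OO..OO.
OOOOOOOOOOOOOOOO
OOOOOOOOOOOOOOOO
.OO..OO..OO..OO.
................
................

Derivation:
Op 1 fold_right: fold axis v@8; visible region now rows[0,16) x cols[8,16) = 16x8
Op 2 fold_down: fold axis h@8; visible region now rows[8,16) x cols[8,16) = 8x8
Op 3 fold_right: fold axis v@12; visible region now rows[8,16) x cols[12,16) = 8x4
Op 4 fold_up: fold axis h@12; visible region now rows[8,12) x cols[12,16) = 4x4
Op 5 fold_left: fold axis v@14; visible region now rows[8,12) x cols[12,14) = 4x2
Op 6 cut(3, 1): punch at orig (11,13); cuts so far [(11, 13)]; region rows[8,12) x cols[12,14) = 4x2
Op 7 cut(3, 0): punch at orig (11,12); cuts so far [(11, 12), (11, 13)]; region rows[8,12) x cols[12,14) = 4x2
Op 8 cut(2, 1): punch at orig (10,13); cuts so far [(10, 13), (11, 12), (11, 13)]; region rows[8,12) x cols[12,14) = 4x2
Unfold 1 (reflect across v@14): 6 holes -> [(10, 13), (10, 14), (11, 12), (11, 13), (11, 14), (11, 15)]
Unfold 2 (reflect across h@12): 12 holes -> [(10, 13), (10, 14), (11, 12), (11, 13), (11, 14), (11, 15), (12, 12), (12, 13), (12, 14), (12, 15), (13, 13), (13, 14)]
Unfold 3 (reflect across v@12): 24 holes -> [(10, 9), (10, 10), (10, 13), (10, 14), (11, 8), (11, 9), (11, 10), (11, 11), (11, 12), (11, 13), (11, 14), (11, 15), (12, 8), (12, 9), (12, 10), (12, 11), (12, 12), (12, 13), (12, 14), (12, 15), (13, 9), (13, 10), (13, 13), (13, 14)]
Unfold 4 (reflect across h@8): 48 holes -> [(2, 9), (2, 10), (2, 13), (2, 14), (3, 8), (3, 9), (3, 10), (3, 11), (3, 12), (3, 13), (3, 14), (3, 15), (4, 8), (4, 9), (4, 10), (4, 11), (4, 12), (4, 13), (4, 14), (4, 15), (5, 9), (5, 10), (5, 13), (5, 14), (10, 9), (10, 10), (10, 13), (10, 14), (11, 8), (11, 9), (11, 10), (11, 11), (11, 12), (11, 13), (11, 14), (11, 15), (12, 8), (12, 9), (12, 10), (12, 11), (12, 12), (12, 13), (12, 14), (12, 15), (13, 9), (13, 10), (13, 13), (13, 14)]
Unfold 5 (reflect across v@8): 96 holes -> [(2, 1), (2, 2), (2, 5), (2, 6), (2, 9), (2, 10), (2, 13), (2, 14), (3, 0), (3, 1), (3, 2), (3, 3), (3, 4), (3, 5), (3, 6), (3, 7), (3, 8), (3, 9), (3, 10), (3, 11), (3, 12), (3, 13), (3, 14), (3, 15), (4, 0), (4, 1), (4, 2), (4, 3), (4, 4), (4, 5), (4, 6), (4, 7), (4, 8), (4, 9), (4, 10), (4, 11), (4, 12), (4, 13), (4, 14), (4, 15), (5, 1), (5, 2), (5, 5), (5, 6), (5, 9), (5, 10), (5, 13), (5, 14), (10, 1), (10, 2), (10, 5), (10, 6), (10, 9), (10, 10), (10, 13), (10, 14), (11, 0), (11, 1), (11, 2), (11, 3), (11, 4), (11, 5), (11, 6), (11, 7), (11, 8), (11, 9), (11, 10), (11, 11), (11, 12), (11, 13), (11, 14), (11, 15), (12, 0), (12, 1), (12, 2), (12, 3), (12, 4), (12, 5), (12, 6), (12, 7), (12, 8), (12, 9), (12, 10), (12, 11), (12, 12), (12, 13), (12, 14), (12, 15), (13, 1), (13, 2), (13, 5), (13, 6), (13, 9), (13, 10), (13, 13), (13, 14)]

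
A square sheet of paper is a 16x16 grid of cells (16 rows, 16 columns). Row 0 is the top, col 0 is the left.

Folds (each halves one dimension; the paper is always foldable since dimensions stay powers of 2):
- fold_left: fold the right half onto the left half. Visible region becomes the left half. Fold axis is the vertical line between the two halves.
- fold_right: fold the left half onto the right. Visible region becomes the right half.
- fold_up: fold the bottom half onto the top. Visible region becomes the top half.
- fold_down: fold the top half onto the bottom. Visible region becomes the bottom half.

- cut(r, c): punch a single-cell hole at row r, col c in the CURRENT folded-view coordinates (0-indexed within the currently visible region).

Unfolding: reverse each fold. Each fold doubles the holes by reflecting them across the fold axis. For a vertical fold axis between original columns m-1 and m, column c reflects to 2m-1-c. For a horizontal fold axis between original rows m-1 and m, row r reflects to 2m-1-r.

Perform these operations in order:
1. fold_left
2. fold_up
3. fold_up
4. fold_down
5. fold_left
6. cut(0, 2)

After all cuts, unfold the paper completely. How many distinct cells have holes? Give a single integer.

Answer: 32

Derivation:
Op 1 fold_left: fold axis v@8; visible region now rows[0,16) x cols[0,8) = 16x8
Op 2 fold_up: fold axis h@8; visible region now rows[0,8) x cols[0,8) = 8x8
Op 3 fold_up: fold axis h@4; visible region now rows[0,4) x cols[0,8) = 4x8
Op 4 fold_down: fold axis h@2; visible region now rows[2,4) x cols[0,8) = 2x8
Op 5 fold_left: fold axis v@4; visible region now rows[2,4) x cols[0,4) = 2x4
Op 6 cut(0, 2): punch at orig (2,2); cuts so far [(2, 2)]; region rows[2,4) x cols[0,4) = 2x4
Unfold 1 (reflect across v@4): 2 holes -> [(2, 2), (2, 5)]
Unfold 2 (reflect across h@2): 4 holes -> [(1, 2), (1, 5), (2, 2), (2, 5)]
Unfold 3 (reflect across h@4): 8 holes -> [(1, 2), (1, 5), (2, 2), (2, 5), (5, 2), (5, 5), (6, 2), (6, 5)]
Unfold 4 (reflect across h@8): 16 holes -> [(1, 2), (1, 5), (2, 2), (2, 5), (5, 2), (5, 5), (6, 2), (6, 5), (9, 2), (9, 5), (10, 2), (10, 5), (13, 2), (13, 5), (14, 2), (14, 5)]
Unfold 5 (reflect across v@8): 32 holes -> [(1, 2), (1, 5), (1, 10), (1, 13), (2, 2), (2, 5), (2, 10), (2, 13), (5, 2), (5, 5), (5, 10), (5, 13), (6, 2), (6, 5), (6, 10), (6, 13), (9, 2), (9, 5), (9, 10), (9, 13), (10, 2), (10, 5), (10, 10), (10, 13), (13, 2), (13, 5), (13, 10), (13, 13), (14, 2), (14, 5), (14, 10), (14, 13)]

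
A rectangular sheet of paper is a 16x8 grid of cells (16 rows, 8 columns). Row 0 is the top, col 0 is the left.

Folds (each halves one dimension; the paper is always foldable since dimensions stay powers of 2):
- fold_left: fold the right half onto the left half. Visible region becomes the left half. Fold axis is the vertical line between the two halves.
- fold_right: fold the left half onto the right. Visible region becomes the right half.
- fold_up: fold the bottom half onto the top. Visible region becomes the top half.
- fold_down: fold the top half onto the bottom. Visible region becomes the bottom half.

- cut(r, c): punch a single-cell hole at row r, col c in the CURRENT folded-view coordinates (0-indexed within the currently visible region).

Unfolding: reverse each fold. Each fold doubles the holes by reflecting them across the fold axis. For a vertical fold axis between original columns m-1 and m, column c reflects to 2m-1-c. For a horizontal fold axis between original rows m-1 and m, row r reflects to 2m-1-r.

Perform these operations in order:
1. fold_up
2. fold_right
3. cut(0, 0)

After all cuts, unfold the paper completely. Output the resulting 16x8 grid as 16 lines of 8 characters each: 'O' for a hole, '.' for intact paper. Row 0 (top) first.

Answer: ...OO...
........
........
........
........
........
........
........
........
........
........
........
........
........
........
...OO...

Derivation:
Op 1 fold_up: fold axis h@8; visible region now rows[0,8) x cols[0,8) = 8x8
Op 2 fold_right: fold axis v@4; visible region now rows[0,8) x cols[4,8) = 8x4
Op 3 cut(0, 0): punch at orig (0,4); cuts so far [(0, 4)]; region rows[0,8) x cols[4,8) = 8x4
Unfold 1 (reflect across v@4): 2 holes -> [(0, 3), (0, 4)]
Unfold 2 (reflect across h@8): 4 holes -> [(0, 3), (0, 4), (15, 3), (15, 4)]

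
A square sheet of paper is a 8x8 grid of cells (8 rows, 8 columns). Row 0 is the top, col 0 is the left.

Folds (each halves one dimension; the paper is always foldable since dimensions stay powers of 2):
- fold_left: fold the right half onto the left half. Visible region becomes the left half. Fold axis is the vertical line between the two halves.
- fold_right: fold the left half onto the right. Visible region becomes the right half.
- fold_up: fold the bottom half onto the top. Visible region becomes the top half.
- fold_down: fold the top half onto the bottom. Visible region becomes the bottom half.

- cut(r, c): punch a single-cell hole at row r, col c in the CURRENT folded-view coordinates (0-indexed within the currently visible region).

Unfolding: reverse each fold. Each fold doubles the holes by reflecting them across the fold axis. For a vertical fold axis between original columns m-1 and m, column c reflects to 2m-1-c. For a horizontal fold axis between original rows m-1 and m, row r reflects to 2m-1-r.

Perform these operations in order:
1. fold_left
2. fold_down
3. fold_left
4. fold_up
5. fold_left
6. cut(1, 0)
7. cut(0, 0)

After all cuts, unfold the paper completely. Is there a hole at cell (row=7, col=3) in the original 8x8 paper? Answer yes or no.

Answer: yes

Derivation:
Op 1 fold_left: fold axis v@4; visible region now rows[0,8) x cols[0,4) = 8x4
Op 2 fold_down: fold axis h@4; visible region now rows[4,8) x cols[0,4) = 4x4
Op 3 fold_left: fold axis v@2; visible region now rows[4,8) x cols[0,2) = 4x2
Op 4 fold_up: fold axis h@6; visible region now rows[4,6) x cols[0,2) = 2x2
Op 5 fold_left: fold axis v@1; visible region now rows[4,6) x cols[0,1) = 2x1
Op 6 cut(1, 0): punch at orig (5,0); cuts so far [(5, 0)]; region rows[4,6) x cols[0,1) = 2x1
Op 7 cut(0, 0): punch at orig (4,0); cuts so far [(4, 0), (5, 0)]; region rows[4,6) x cols[0,1) = 2x1
Unfold 1 (reflect across v@1): 4 holes -> [(4, 0), (4, 1), (5, 0), (5, 1)]
Unfold 2 (reflect across h@6): 8 holes -> [(4, 0), (4, 1), (5, 0), (5, 1), (6, 0), (6, 1), (7, 0), (7, 1)]
Unfold 3 (reflect across v@2): 16 holes -> [(4, 0), (4, 1), (4, 2), (4, 3), (5, 0), (5, 1), (5, 2), (5, 3), (6, 0), (6, 1), (6, 2), (6, 3), (7, 0), (7, 1), (7, 2), (7, 3)]
Unfold 4 (reflect across h@4): 32 holes -> [(0, 0), (0, 1), (0, 2), (0, 3), (1, 0), (1, 1), (1, 2), (1, 3), (2, 0), (2, 1), (2, 2), (2, 3), (3, 0), (3, 1), (3, 2), (3, 3), (4, 0), (4, 1), (4, 2), (4, 3), (5, 0), (5, 1), (5, 2), (5, 3), (6, 0), (6, 1), (6, 2), (6, 3), (7, 0), (7, 1), (7, 2), (7, 3)]
Unfold 5 (reflect across v@4): 64 holes -> [(0, 0), (0, 1), (0, 2), (0, 3), (0, 4), (0, 5), (0, 6), (0, 7), (1, 0), (1, 1), (1, 2), (1, 3), (1, 4), (1, 5), (1, 6), (1, 7), (2, 0), (2, 1), (2, 2), (2, 3), (2, 4), (2, 5), (2, 6), (2, 7), (3, 0), (3, 1), (3, 2), (3, 3), (3, 4), (3, 5), (3, 6), (3, 7), (4, 0), (4, 1), (4, 2), (4, 3), (4, 4), (4, 5), (4, 6), (4, 7), (5, 0), (5, 1), (5, 2), (5, 3), (5, 4), (5, 5), (5, 6), (5, 7), (6, 0), (6, 1), (6, 2), (6, 3), (6, 4), (6, 5), (6, 6), (6, 7), (7, 0), (7, 1), (7, 2), (7, 3), (7, 4), (7, 5), (7, 6), (7, 7)]
Holes: [(0, 0), (0, 1), (0, 2), (0, 3), (0, 4), (0, 5), (0, 6), (0, 7), (1, 0), (1, 1), (1, 2), (1, 3), (1, 4), (1, 5), (1, 6), (1, 7), (2, 0), (2, 1), (2, 2), (2, 3), (2, 4), (2, 5), (2, 6), (2, 7), (3, 0), (3, 1), (3, 2), (3, 3), (3, 4), (3, 5), (3, 6), (3, 7), (4, 0), (4, 1), (4, 2), (4, 3), (4, 4), (4, 5), (4, 6), (4, 7), (5, 0), (5, 1), (5, 2), (5, 3), (5, 4), (5, 5), (5, 6), (5, 7), (6, 0), (6, 1), (6, 2), (6, 3), (6, 4), (6, 5), (6, 6), (6, 7), (7, 0), (7, 1), (7, 2), (7, 3), (7, 4), (7, 5), (7, 6), (7, 7)]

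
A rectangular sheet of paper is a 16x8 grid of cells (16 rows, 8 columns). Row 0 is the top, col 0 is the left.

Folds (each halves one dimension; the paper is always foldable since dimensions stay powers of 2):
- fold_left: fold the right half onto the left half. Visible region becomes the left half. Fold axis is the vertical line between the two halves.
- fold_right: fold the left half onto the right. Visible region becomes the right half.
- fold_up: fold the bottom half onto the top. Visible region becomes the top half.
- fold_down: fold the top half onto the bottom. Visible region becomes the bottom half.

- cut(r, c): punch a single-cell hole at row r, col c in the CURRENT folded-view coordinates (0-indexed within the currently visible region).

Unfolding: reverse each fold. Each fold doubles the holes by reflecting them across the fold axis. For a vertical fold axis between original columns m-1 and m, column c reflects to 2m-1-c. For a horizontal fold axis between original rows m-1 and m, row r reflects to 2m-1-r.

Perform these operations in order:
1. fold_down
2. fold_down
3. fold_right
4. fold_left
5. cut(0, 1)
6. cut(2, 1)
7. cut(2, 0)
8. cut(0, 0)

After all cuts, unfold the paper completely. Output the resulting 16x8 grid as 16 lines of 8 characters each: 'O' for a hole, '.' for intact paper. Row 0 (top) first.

Op 1 fold_down: fold axis h@8; visible region now rows[8,16) x cols[0,8) = 8x8
Op 2 fold_down: fold axis h@12; visible region now rows[12,16) x cols[0,8) = 4x8
Op 3 fold_right: fold axis v@4; visible region now rows[12,16) x cols[4,8) = 4x4
Op 4 fold_left: fold axis v@6; visible region now rows[12,16) x cols[4,6) = 4x2
Op 5 cut(0, 1): punch at orig (12,5); cuts so far [(12, 5)]; region rows[12,16) x cols[4,6) = 4x2
Op 6 cut(2, 1): punch at orig (14,5); cuts so far [(12, 5), (14, 5)]; region rows[12,16) x cols[4,6) = 4x2
Op 7 cut(2, 0): punch at orig (14,4); cuts so far [(12, 5), (14, 4), (14, 5)]; region rows[12,16) x cols[4,6) = 4x2
Op 8 cut(0, 0): punch at orig (12,4); cuts so far [(12, 4), (12, 5), (14, 4), (14, 5)]; region rows[12,16) x cols[4,6) = 4x2
Unfold 1 (reflect across v@6): 8 holes -> [(12, 4), (12, 5), (12, 6), (12, 7), (14, 4), (14, 5), (14, 6), (14, 7)]
Unfold 2 (reflect across v@4): 16 holes -> [(12, 0), (12, 1), (12, 2), (12, 3), (12, 4), (12, 5), (12, 6), (12, 7), (14, 0), (14, 1), (14, 2), (14, 3), (14, 4), (14, 5), (14, 6), (14, 7)]
Unfold 3 (reflect across h@12): 32 holes -> [(9, 0), (9, 1), (9, 2), (9, 3), (9, 4), (9, 5), (9, 6), (9, 7), (11, 0), (11, 1), (11, 2), (11, 3), (11, 4), (11, 5), (11, 6), (11, 7), (12, 0), (12, 1), (12, 2), (12, 3), (12, 4), (12, 5), (12, 6), (12, 7), (14, 0), (14, 1), (14, 2), (14, 3), (14, 4), (14, 5), (14, 6), (14, 7)]
Unfold 4 (reflect across h@8): 64 holes -> [(1, 0), (1, 1), (1, 2), (1, 3), (1, 4), (1, 5), (1, 6), (1, 7), (3, 0), (3, 1), (3, 2), (3, 3), (3, 4), (3, 5), (3, 6), (3, 7), (4, 0), (4, 1), (4, 2), (4, 3), (4, 4), (4, 5), (4, 6), (4, 7), (6, 0), (6, 1), (6, 2), (6, 3), (6, 4), (6, 5), (6, 6), (6, 7), (9, 0), (9, 1), (9, 2), (9, 3), (9, 4), (9, 5), (9, 6), (9, 7), (11, 0), (11, 1), (11, 2), (11, 3), (11, 4), (11, 5), (11, 6), (11, 7), (12, 0), (12, 1), (12, 2), (12, 3), (12, 4), (12, 5), (12, 6), (12, 7), (14, 0), (14, 1), (14, 2), (14, 3), (14, 4), (14, 5), (14, 6), (14, 7)]

Answer: ........
OOOOOOOO
........
OOOOOOOO
OOOOOOOO
........
OOOOOOOO
........
........
OOOOOOOO
........
OOOOOOOO
OOOOOOOO
........
OOOOOOOO
........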